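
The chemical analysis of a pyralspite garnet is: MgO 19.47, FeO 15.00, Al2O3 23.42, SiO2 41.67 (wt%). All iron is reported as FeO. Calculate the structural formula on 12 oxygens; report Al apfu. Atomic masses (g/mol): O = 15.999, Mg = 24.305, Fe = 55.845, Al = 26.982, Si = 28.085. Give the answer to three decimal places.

1.992 Al apfu

19.47 wt% MgO ÷ 40.304 g/mol = 0.48308 mol, giving 0.48308 Mg and 0.48308 O.
15.00 wt% FeO ÷ 71.844 g/mol = 0.20879 mol, giving 0.20879 Fe and 0.20879 O.
23.42 wt% Al2O3 ÷ 101.961 g/mol = 0.22970 mol, giving 0.45940 Al and 0.68910 O.
41.67 wt% SiO2 ÷ 60.083 g/mol = 0.69354 mol, giving 0.69354 Si and 1.38708 O.
Oxygen sums to 2.76805; scaling by 12/2.76805 = 4.33518 puts the formula on 12 O.
Al: 0.45940 × 4.33518 = 1.992 atoms per formula unit.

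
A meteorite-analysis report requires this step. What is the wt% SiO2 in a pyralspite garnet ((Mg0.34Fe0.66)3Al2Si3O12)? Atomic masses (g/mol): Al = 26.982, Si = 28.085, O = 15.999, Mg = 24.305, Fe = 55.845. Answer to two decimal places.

Formula mass = 465.571 g/mol.
3 Si → 3.0000 mol SiO2 per formula unit; M(SiO2) = 60.083, so SiO2 mass = 180.249 g.
180.249/465.571 × 100 = 38.72 wt%.

38.72 wt%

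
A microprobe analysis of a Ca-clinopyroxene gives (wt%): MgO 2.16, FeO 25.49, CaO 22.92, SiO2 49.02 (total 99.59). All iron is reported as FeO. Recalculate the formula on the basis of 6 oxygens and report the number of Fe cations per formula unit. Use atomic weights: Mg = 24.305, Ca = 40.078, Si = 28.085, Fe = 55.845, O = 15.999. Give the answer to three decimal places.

0.869 Fe apfu

MgO (M=40.304): mol = 0.05359; Mg = 0.05359, O = 0.05359.
FeO (M=71.844): mol = 0.35480; Fe = 0.35480, O = 0.35480.
CaO (M=56.077): mol = 0.40872; Ca = 0.40872, O = 0.40872.
SiO2 (M=60.083): mol = 0.81587; Si = 0.81587, O = 1.63174.
ΣO = 2.44885; factor = 6/ΣO = 2.45013.
Fe apfu = 0.35480 × 2.45013 = 0.869.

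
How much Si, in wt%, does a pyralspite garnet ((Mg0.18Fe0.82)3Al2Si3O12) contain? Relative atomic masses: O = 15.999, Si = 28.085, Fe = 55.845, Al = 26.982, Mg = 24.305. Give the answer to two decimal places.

17.53 wt%

Molar mass of (Mg0.18Fe0.82)3Al2Si3O12: 0.54*24.305 + 2.46*55.845 + 2*26.982 + 3*28.085 + 12*15.999 = 480.710 g/mol.
Mass of Si per formula unit: 3 × 28.085 = 84.255 g.
Weight fraction Si = 84.255 / 480.710 = 0.1753.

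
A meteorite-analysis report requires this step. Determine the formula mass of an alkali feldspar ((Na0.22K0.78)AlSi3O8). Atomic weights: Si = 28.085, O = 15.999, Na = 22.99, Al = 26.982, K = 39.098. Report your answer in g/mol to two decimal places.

274.78 g/mol

The formula mass is the sum 0.22·22.99 + 0.78·39.098 + 1·26.982 + 3·28.085 + 8·15.999.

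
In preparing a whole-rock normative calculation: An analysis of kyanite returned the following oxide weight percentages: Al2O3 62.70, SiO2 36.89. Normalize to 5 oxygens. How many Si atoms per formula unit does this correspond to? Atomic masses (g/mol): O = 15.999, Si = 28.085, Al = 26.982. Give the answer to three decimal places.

Al2O3: 62.70/101.961 = 0.61494 mol → 1.22988 mol Al, 1.84482 mol O.
SiO2: 36.89/60.083 = 0.61398 mol → 0.61398 mol Si, 1.22796 mol O.
Total oxygen = 3.07278 mol. Normalization factor = 5/3.07278 = 1.62719.
Si per 5 O = 0.61398 × 1.62719 = 0.999.

0.999 Si apfu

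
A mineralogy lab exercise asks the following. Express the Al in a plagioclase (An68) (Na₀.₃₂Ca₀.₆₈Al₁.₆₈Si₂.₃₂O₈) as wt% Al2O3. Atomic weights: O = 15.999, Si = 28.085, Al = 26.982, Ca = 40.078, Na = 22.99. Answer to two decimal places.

31.36 wt%

Molar mass of Na₀.₃₂Ca₀.₆₈Al₁.₆₈Si₂.₃₂O₈ = 0.32*22.99 + 0.68*40.078 + 1.68*26.982 + 2.32*28.085 + 8*15.999 = 273.089 g/mol.
Each formula unit contains 1.68 Al, equivalent to 1.68/2 = 0.8400 mol Al2O3.
M(Al2O3) = 2×26.982 + 3×15.999 = 101.961 g/mol.
Mass of Al2O3 per formula unit = 0.8400 × 101.961 = 85.647 g.
Al2O3 wt% = 85.647 / 273.089 × 100 = 31.36%.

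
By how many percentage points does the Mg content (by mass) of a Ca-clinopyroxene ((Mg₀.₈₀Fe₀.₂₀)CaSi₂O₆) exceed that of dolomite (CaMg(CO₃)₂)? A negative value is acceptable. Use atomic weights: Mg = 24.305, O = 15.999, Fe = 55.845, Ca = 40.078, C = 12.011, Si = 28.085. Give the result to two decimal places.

-4.46 percentage points

First mineral: 19.444 g Mg in 222.855 g formula = 8.72 wt% Mg.
Second mineral: 24.305 g Mg in 184.399 g formula = 13.18 wt% Mg.
8.72% − 13.18% gives a difference of -4.46 percentage points.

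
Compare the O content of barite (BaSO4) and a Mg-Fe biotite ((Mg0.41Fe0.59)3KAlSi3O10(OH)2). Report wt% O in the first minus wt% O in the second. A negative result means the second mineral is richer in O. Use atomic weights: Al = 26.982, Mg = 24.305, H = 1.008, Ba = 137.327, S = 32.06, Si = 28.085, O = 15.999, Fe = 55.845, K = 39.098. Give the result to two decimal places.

-13.16 percentage points

O in BaSO4: molar mass 233.383 g/mol; 4×15.999 = 63.996 g → 27.42 wt%.
O in (Mg0.41Fe0.59)3KAlSi3O10(OH)2: molar mass 473.080 g/mol; 12×15.999 = 191.988 g → 40.58 wt%.
Difference = 27.42 − 40.58 = -13.16 percentage points.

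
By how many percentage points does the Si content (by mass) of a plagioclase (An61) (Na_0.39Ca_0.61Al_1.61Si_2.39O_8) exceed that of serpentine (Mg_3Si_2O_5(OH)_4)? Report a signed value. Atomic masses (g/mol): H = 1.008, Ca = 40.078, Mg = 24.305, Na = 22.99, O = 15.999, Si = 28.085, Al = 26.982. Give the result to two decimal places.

M(Na_0.39Ca_0.61Al_1.61Si_2.39O_8) = 271.970 g/mol, so wt% Si = 67.123/271.970 × 100 = 24.68%.
M(Mg_3Si_2O_5(OH)_4) = 277.108 g/mol, so wt% Si = 56.170/277.108 × 100 = 20.27%.
24.68 − 20.27 = 4.41 pp.

4.41 percentage points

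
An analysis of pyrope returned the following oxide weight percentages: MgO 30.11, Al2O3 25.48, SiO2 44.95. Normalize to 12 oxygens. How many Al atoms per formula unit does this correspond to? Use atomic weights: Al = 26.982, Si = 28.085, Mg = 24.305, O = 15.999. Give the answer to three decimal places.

MgO (M=40.304): mol = 0.74707; Mg = 0.74707, O = 0.74707.
Al2O3 (M=101.961): mol = 0.24990; Al = 0.49980, O = 0.74970.
SiO2 (M=60.083): mol = 0.74813; Si = 0.74813, O = 1.49626.
ΣO = 2.99303; factor = 12/ΣO = 4.00931.
Al apfu = 0.49980 × 4.00931 = 2.004.

2.004 Al apfu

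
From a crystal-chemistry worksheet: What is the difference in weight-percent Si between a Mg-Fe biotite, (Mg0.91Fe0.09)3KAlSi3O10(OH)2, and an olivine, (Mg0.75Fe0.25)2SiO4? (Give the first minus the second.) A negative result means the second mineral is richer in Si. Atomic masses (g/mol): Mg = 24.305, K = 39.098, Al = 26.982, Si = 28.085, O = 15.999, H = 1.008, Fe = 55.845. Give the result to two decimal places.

First mineral: 84.255 g Si in 425.770 g formula = 19.79 wt% Si.
Second mineral: 28.085 g Si in 156.461 g formula = 17.95 wt% Si.
19.79% − 17.95% gives a difference of 1.84 percentage points.

1.84 percentage points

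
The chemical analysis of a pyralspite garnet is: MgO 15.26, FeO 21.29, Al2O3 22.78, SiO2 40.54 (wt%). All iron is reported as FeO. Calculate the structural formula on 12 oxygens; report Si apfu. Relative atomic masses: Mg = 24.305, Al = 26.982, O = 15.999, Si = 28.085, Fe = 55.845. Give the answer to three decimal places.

3.005 Si apfu

MgO: 15.26/40.304 = 0.37862 mol → 0.37862 mol Mg, 0.37862 mol O.
FeO: 21.29/71.844 = 0.29634 mol → 0.29634 mol Fe, 0.29634 mol O.
Al2O3: 22.78/101.961 = 0.22342 mol → 0.44684 mol Al, 0.67026 mol O.
SiO2: 40.54/60.083 = 0.67473 mol → 0.67473 mol Si, 1.34946 mol O.
Total oxygen = 2.69468 mol. Normalization factor = 12/2.69468 = 4.45322.
Si per 12 O = 0.67473 × 4.45322 = 3.005.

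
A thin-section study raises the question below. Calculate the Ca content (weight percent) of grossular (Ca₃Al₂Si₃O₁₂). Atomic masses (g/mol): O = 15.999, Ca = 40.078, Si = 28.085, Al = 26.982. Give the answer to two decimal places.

Molar mass of Ca₃Al₂Si₃O₁₂: 3×40.078 + 2×26.982 + 3×28.085 + 12×15.999 = 450.441 g/mol.
Mass of Ca per formula unit: 3 × 40.078 = 120.234 g.
Weight fraction Ca = 120.234 / 450.441 = 0.2669.

26.69 weight percent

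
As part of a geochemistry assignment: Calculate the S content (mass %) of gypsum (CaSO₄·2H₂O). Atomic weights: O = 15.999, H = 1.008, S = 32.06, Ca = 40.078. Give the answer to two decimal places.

Formula mass = 1*40.078 + 1*32.06 + 6*15.999 + 4*1.008 = 172.164 g/mol, of which 32.060 g is S.
So S makes up 32.060/172.164 = 0.1862 of the mass, i.e. 18.62%.

18.62 mass %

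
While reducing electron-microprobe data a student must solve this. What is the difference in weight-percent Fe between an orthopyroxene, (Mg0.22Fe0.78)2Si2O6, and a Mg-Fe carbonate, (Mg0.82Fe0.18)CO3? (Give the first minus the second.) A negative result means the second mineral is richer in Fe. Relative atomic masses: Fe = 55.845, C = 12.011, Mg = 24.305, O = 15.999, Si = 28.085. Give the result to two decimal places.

First mineral: 87.118 g Fe in 249.976 g formula = 34.85 wt% Fe.
Second mineral: 10.052 g Fe in 89.990 g formula = 11.17 wt% Fe.
34.85% − 11.17% gives a difference of 23.68 percentage points.

23.68 percentage points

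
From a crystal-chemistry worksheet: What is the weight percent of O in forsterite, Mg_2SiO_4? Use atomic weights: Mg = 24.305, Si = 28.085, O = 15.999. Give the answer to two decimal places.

Molar mass of Mg_2SiO_4: 2·24.305 + 1·28.085 + 4·15.999 = 140.691 g/mol.
Mass of O per formula unit: 4 × 15.999 = 63.996 g.
Weight fraction O = 63.996 / 140.691 = 0.4549.

45.49 wt%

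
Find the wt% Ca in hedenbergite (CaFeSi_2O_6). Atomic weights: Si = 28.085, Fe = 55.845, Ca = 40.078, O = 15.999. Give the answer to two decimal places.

16.15 wt%

M(CaFeSi_2O_6) = 248.087 g/mol.
Ca contributes 1 × 40.078 = 40.078 g per mole.
40.078/248.087 = 0.1615 → 16.15%.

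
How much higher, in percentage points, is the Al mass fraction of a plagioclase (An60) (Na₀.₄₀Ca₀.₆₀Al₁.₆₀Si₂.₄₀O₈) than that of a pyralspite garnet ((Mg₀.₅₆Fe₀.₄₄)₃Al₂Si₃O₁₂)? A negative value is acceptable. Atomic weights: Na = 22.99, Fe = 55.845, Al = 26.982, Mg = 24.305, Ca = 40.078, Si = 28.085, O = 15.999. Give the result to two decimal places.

3.75 percentage points

M(Na₀.₄₀Ca₀.₆₀Al₁.₆₀Si₂.₄₀O₈) = 271.810 g/mol, so wt% Al = 43.171/271.810 × 100 = 15.88%.
M((Mg₀.₅₆Fe₀.₄₄)₃Al₂Si₃O₁₂) = 444.755 g/mol, so wt% Al = 53.964/444.755 × 100 = 12.13%.
15.88 − 12.13 = 3.75 pp.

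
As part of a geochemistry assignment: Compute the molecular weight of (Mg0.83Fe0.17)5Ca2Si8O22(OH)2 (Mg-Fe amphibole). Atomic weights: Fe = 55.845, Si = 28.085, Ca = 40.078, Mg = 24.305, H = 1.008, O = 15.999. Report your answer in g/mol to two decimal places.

839.16 g/mol

M = 4.15(24.305) + 0.85(55.845) + 2(40.078) + 8(28.085) + 24(15.999) + 2(1.008)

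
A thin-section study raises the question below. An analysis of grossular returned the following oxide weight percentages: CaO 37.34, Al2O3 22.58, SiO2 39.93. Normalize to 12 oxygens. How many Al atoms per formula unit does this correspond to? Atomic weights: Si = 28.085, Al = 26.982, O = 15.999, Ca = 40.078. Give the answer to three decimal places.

37.34 wt% CaO ÷ 56.077 g/mol = 0.66587 mol, giving 0.66587 Ca and 0.66587 O.
22.58 wt% Al2O3 ÷ 101.961 g/mol = 0.22146 mol, giving 0.44292 Al and 0.66438 O.
39.93 wt% SiO2 ÷ 60.083 g/mol = 0.66458 mol, giving 0.66458 Si and 1.32916 O.
Oxygen sums to 2.65941; scaling by 12/2.65941 = 4.51228 puts the formula on 12 O.
Al: 0.44292 × 4.51228 = 1.999 atoms per formula unit.

1.999 Al apfu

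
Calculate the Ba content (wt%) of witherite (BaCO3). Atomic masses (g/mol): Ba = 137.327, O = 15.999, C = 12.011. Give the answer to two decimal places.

Molar mass of BaCO3: 1·137.327 + 1·12.011 + 3·15.999 = 197.335 g/mol.
Mass of Ba per formula unit: 1 × 137.327 = 137.327 g.
Weight fraction Ba = 137.327 / 197.335 = 0.6959.

69.59 wt%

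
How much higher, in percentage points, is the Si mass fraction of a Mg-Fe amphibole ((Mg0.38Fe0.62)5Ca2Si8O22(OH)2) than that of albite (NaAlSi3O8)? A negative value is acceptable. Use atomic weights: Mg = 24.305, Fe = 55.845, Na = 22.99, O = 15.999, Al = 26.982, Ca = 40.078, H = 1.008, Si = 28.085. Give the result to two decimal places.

M((Mg0.38Fe0.62)5Ca2Si8O22(OH)2) = 910.127 g/mol, so wt% Si = 224.680/910.127 × 100 = 24.69%.
M(NaAlSi3O8) = 262.219 g/mol, so wt% Si = 84.255/262.219 × 100 = 32.13%.
24.69 − 32.13 = -7.44 pp.

-7.44 percentage points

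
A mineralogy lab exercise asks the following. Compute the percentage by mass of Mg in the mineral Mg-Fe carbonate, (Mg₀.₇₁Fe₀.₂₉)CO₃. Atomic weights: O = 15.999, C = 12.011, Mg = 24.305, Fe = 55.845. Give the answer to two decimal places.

18.46 mass %

Molar mass of (Mg₀.₇₁Fe₀.₂₉)CO₃: 0.71·24.305 + 0.29·55.845 + 1·12.011 + 3·15.999 = 93.460 g/mol.
Mass of Mg per formula unit: 0.71 × 24.305 = 17.257 g.
Weight fraction Mg = 17.257 / 93.460 = 0.1846.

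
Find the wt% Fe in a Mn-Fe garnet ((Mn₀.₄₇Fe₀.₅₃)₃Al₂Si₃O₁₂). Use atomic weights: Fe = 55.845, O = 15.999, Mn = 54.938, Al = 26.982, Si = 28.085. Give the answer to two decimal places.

Formula mass = 1.41*54.938 + 1.59*55.845 + 2*26.982 + 3*28.085 + 12*15.999 = 496.463 g/mol, of which 88.794 g is Fe.
So Fe makes up 88.794/496.463 = 0.1789 of the mass, i.e. 17.89%.

17.89 weight percent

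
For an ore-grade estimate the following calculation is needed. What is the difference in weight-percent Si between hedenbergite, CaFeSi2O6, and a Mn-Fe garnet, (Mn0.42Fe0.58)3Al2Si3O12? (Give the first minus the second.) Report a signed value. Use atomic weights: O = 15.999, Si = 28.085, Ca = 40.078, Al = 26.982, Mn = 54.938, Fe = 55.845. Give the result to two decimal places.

5.67 percentage points

M(CaFeSi2O6) = 248.087 g/mol, so wt% Si = 56.170/248.087 × 100 = 22.64%.
M((Mn0.42Fe0.58)3Al2Si3O12) = 496.599 g/mol, so wt% Si = 84.255/496.599 × 100 = 16.97%.
22.64 − 16.97 = 5.67 pp.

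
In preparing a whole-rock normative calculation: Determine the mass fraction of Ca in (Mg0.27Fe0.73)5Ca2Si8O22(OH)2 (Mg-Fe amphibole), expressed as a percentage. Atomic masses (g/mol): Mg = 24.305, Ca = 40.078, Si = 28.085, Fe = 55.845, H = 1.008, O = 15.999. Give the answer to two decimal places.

M((Mg0.27Fe0.73)5Ca2Si8O22(OH)2) = 927.474 g/mol.
Ca contributes 2 × 40.078 = 80.156 g per mole.
80.156/927.474 = 0.0864 → 8.64%.

8.64 wt%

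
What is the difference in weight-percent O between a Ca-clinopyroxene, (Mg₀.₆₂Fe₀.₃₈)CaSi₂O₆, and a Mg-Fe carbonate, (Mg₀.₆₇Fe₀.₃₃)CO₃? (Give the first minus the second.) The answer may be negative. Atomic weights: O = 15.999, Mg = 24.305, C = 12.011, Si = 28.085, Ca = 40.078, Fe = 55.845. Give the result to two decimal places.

First mineral: 95.994 g O in 228.532 g formula = 42.00 wt% O.
Second mineral: 47.997 g O in 94.721 g formula = 50.67 wt% O.
42.00% − 50.67% gives a difference of -8.67 percentage points.

-8.67 percentage points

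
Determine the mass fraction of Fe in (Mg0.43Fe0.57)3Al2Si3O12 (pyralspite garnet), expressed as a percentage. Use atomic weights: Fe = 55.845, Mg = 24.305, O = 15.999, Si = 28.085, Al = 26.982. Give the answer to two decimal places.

20.89 mass %

Formula mass = 1.29*24.305 + 1.71*55.845 + 2*26.982 + 3*28.085 + 12*15.999 = 457.055 g/mol, of which 95.495 g is Fe.
So Fe makes up 95.495/457.055 = 0.2089 of the mass, i.e. 20.89%.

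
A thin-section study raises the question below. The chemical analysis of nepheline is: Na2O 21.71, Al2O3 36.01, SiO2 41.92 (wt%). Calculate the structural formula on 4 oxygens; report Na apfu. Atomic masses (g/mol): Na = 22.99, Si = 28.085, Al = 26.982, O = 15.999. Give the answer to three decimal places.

0.999 Na apfu

Na2O: 21.71/61.979 = 0.35028 mol → 0.70056 mol Na, 0.35028 mol O.
Al2O3: 36.01/101.961 = 0.35317 mol → 0.70634 mol Al, 1.05951 mol O.
SiO2: 41.92/60.083 = 0.69770 mol → 0.69770 mol Si, 1.39540 mol O.
Total oxygen = 2.80519 mol. Normalization factor = 4/2.80519 = 1.42593.
Na per 4 O = 0.70056 × 1.42593 = 0.999.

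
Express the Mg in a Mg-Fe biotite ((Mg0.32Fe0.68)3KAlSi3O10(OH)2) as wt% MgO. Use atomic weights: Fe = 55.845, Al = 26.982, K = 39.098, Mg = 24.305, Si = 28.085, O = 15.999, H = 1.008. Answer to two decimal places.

Formula mass = 481.596 g/mol.
0.96 Mg → 0.9600 mol MgO per formula unit; M(MgO) = 40.304, so MgO mass = 38.692 g.
38.692/481.596 × 100 = 8.03 wt%.

8.03 wt%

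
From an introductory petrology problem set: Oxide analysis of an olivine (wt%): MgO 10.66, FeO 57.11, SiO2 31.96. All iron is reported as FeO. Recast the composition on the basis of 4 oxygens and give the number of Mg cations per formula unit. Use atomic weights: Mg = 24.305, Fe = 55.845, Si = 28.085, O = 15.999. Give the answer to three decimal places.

10.66 wt% MgO ÷ 40.304 g/mol = 0.26449 mol, giving 0.26449 Mg and 0.26449 O.
57.11 wt% FeO ÷ 71.844 g/mol = 0.79492 mol, giving 0.79492 Fe and 0.79492 O.
31.96 wt% SiO2 ÷ 60.083 g/mol = 0.53193 mol, giving 0.53193 Si and 1.06386 O.
Oxygen sums to 2.12327; scaling by 4/2.12327 = 1.88389 puts the formula on 4 O.
Mg: 0.26449 × 1.88389 = 0.498 atoms per formula unit.

0.498 Mg apfu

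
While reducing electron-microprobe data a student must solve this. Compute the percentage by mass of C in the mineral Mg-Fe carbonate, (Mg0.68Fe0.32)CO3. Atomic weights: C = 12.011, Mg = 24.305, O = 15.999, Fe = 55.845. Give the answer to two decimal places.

12.72 wt%

Molar mass of (Mg0.68Fe0.32)CO3: 0.68×24.305 + 0.32×55.845 + 1×12.011 + 3×15.999 = 94.406 g/mol.
Mass of C per formula unit: 1 × 12.011 = 12.011 g.
Weight fraction C = 12.011 / 94.406 = 0.1272.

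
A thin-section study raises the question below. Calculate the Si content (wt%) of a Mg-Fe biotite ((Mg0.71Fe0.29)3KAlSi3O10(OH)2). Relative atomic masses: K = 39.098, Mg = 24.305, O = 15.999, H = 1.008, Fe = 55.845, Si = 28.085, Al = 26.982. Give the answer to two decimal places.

18.95 wt%

Formula mass = 2.13×24.305 + 0.87×55.845 + 1×39.098 + 1×26.982 + 3×28.085 + 12×15.999 + 2×1.008 = 444.694 g/mol, of which 84.255 g is Si.
So Si makes up 84.255/444.694 = 0.1895 of the mass, i.e. 18.95%.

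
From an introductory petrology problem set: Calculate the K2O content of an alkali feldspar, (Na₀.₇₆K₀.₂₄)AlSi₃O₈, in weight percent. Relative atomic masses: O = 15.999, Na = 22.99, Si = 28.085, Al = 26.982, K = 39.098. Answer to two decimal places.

4.25 wt%

Formula mass = 266.085 g/mol.
0.24 K → 0.1200 mol K2O per formula unit; M(K2O) = 94.195, so K2O mass = 11.303 g.
11.303/266.085 × 100 = 4.25 wt%.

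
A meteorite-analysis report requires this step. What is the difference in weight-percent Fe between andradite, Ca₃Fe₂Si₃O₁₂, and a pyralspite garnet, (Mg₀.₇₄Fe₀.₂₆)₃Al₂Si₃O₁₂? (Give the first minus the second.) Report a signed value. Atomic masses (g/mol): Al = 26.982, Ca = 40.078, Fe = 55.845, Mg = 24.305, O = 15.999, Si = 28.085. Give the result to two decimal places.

M(Ca₃Fe₂Si₃O₁₂) = 508.167 g/mol, so wt% Fe = 111.690/508.167 × 100 = 21.98%.
M((Mg₀.₇₄Fe₀.₂₆)₃Al₂Si₃O₁₂) = 427.723 g/mol, so wt% Fe = 43.559/427.723 × 100 = 10.18%.
21.98 − 10.18 = 11.80 pp.

11.80 percentage points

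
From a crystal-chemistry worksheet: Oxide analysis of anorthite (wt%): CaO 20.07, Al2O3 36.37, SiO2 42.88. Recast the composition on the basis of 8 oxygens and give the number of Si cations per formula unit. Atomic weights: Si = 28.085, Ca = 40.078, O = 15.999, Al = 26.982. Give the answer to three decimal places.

2.000 Si apfu

CaO: 20.07/56.077 = 0.35790 mol → 0.35790 mol Ca, 0.35790 mol O.
Al2O3: 36.37/101.961 = 0.35671 mol → 0.71342 mol Al, 1.07013 mol O.
SiO2: 42.88/60.083 = 0.71368 mol → 0.71368 mol Si, 1.42736 mol O.
Total oxygen = 2.85539 mol. Normalization factor = 8/2.85539 = 2.80172.
Si per 8 O = 0.71368 × 2.80172 = 2.000.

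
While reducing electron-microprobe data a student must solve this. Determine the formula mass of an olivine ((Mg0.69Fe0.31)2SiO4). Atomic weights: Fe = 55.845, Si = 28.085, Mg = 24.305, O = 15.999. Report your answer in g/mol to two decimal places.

M = 1.38(24.305) + 0.62(55.845) + 1(28.085) + 4(15.999)

160.25 g/mol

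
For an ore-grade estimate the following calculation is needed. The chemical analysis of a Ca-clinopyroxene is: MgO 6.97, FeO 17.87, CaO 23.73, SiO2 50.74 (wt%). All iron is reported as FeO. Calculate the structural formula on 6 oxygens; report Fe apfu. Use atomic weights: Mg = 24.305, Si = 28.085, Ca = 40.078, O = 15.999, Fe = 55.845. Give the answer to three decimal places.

0.589 Fe apfu

MgO (M=40.304): mol = 0.17294; Mg = 0.17294, O = 0.17294.
FeO (M=71.844): mol = 0.24873; Fe = 0.24873, O = 0.24873.
CaO (M=56.077): mol = 0.42317; Ca = 0.42317, O = 0.42317.
SiO2 (M=60.083): mol = 0.84450; Si = 0.84450, O = 1.68900.
ΣO = 2.53384; factor = 6/ΣO = 2.36795.
Fe apfu = 0.24873 × 2.36795 = 0.589.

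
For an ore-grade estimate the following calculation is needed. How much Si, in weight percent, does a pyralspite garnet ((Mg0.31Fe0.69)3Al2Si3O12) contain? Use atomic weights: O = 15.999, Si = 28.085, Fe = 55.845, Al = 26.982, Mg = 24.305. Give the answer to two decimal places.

17.99 weight percent

Formula mass = 0.93·24.305 + 2.07·55.845 + 2·26.982 + 3·28.085 + 12·15.999 = 468.410 g/mol, of which 84.255 g is Si.
So Si makes up 84.255/468.410 = 0.1799 of the mass, i.e. 17.99%.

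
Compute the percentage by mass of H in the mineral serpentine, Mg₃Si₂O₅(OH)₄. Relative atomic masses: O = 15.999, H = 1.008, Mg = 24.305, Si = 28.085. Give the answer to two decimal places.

Molar mass of Mg₃Si₂O₅(OH)₄: 3×24.305 + 2×28.085 + 9×15.999 + 4×1.008 = 277.108 g/mol.
Mass of H per formula unit: 4 × 1.008 = 4.032 g.
Weight fraction H = 4.032 / 277.108 = 0.0146.

1.46 weight percent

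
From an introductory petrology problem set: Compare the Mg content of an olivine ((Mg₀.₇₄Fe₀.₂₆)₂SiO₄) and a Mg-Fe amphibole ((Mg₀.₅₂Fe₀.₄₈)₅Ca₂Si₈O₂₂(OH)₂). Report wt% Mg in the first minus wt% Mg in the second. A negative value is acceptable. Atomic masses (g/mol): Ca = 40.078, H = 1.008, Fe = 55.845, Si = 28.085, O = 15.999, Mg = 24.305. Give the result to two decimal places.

15.78 percentage points

M((Mg₀.₇₄Fe₀.₂₆)₂SiO₄) = 157.092 g/mol, so wt% Mg = 35.971/157.092 × 100 = 22.90%.
M((Mg₀.₅₂Fe₀.₄₈)₅Ca₂Si₈O₂₂(OH)₂) = 888.049 g/mol, so wt% Mg = 63.193/888.049 × 100 = 7.12%.
22.90 − 7.12 = 15.78 pp.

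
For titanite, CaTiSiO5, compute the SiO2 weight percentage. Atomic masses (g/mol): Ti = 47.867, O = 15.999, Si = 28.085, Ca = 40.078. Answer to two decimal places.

Molar mass of CaTiSiO5 = 1×40.078 + 1×47.867 + 1×28.085 + 5×15.999 = 196.025 g/mol.
Each formula unit contains 1 Si, equivalent to 1/1 = 1.0000 mol SiO2.
M(SiO2) = 1×28.085 + 2×15.999 = 60.083 g/mol.
Mass of SiO2 per formula unit = 1.0000 × 60.083 = 60.083 g.
SiO2 wt% = 60.083 / 196.025 × 100 = 30.65%.

30.65 wt%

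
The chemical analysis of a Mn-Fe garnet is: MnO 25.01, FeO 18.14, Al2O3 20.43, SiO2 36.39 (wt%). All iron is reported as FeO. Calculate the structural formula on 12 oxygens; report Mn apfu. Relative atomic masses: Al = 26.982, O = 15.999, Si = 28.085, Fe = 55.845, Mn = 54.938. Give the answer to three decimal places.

25.01 wt% MnO ÷ 70.937 g/mol = 0.35257 mol, giving 0.35257 Mn and 0.35257 O.
18.14 wt% FeO ÷ 71.844 g/mol = 0.25249 mol, giving 0.25249 Fe and 0.25249 O.
20.43 wt% Al2O3 ÷ 101.961 g/mol = 0.20037 mol, giving 0.40074 Al and 0.60111 O.
36.39 wt% SiO2 ÷ 60.083 g/mol = 0.60566 mol, giving 0.60566 Si and 1.21132 O.
Oxygen sums to 2.41749; scaling by 12/2.41749 = 4.96383 puts the formula on 12 O.
Mn: 0.35257 × 4.96383 = 1.750 atoms per formula unit.

1.750 Mn apfu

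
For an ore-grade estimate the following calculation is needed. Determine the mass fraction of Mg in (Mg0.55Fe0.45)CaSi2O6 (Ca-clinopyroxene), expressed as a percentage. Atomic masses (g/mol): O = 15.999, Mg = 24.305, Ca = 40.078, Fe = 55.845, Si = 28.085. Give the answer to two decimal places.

Formula mass = 0.55*24.305 + 0.45*55.845 + 1*40.078 + 2*28.085 + 6*15.999 = 230.740 g/mol, of which 13.368 g is Mg.
So Mg makes up 13.368/230.740 = 0.0579 of the mass, i.e. 5.79%.

5.79 wt%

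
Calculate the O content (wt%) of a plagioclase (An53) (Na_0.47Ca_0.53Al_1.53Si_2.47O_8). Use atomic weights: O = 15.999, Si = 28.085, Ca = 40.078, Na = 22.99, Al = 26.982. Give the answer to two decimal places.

M(Na_0.47Ca_0.53Al_1.53Si_2.47O_8) = 270.691 g/mol.
O contributes 8 × 15.999 = 127.992 g per mole.
127.992/270.691 = 0.4728 → 47.28%.

47.28 wt%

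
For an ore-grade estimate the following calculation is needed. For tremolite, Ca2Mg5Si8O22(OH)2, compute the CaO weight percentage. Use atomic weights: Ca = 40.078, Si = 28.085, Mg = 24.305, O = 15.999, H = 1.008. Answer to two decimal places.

13.81 wt%

M(Ca2Mg5Si8O22(OH)2) = 812.353 g/mol; M(CaO) = 56.077 g/mol.
Moles CaO per formula unit = 2 Ca ÷ 1 = 2.0000.
CaO fraction = (2.0000 × 56.077) / 812.353 = 112.154/812.353 = 0.1381.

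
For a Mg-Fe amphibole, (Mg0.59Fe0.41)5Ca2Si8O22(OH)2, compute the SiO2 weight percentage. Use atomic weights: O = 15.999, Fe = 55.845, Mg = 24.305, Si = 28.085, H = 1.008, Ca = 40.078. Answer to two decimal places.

M((Mg0.59Fe0.41)5Ca2Si8O22(OH)2) = 877.010 g/mol; M(SiO2) = 60.083 g/mol.
Moles SiO2 per formula unit = 8 Si ÷ 1 = 8.0000.
SiO2 fraction = (8.0000 × 60.083) / 877.010 = 480.664/877.010 = 0.5481.

54.81 wt%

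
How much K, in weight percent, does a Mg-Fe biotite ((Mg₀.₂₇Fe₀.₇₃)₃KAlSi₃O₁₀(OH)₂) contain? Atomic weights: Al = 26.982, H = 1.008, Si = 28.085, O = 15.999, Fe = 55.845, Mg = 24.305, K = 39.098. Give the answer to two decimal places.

M((Mg₀.₂₇Fe₀.₇₃)₃KAlSi₃O₁₀(OH)₂) = 486.327 g/mol.
K contributes 1 × 39.098 = 39.098 g per mole.
39.098/486.327 = 0.0804 → 8.04%.

8.04 weight percent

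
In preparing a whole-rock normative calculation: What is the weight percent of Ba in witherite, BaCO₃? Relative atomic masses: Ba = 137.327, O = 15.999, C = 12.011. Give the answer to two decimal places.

69.59 weight percent

Molar mass of BaCO₃: 1·137.327 + 1·12.011 + 3·15.999 = 197.335 g/mol.
Mass of Ba per formula unit: 1 × 137.327 = 137.327 g.
Weight fraction Ba = 137.327 / 197.335 = 0.6959.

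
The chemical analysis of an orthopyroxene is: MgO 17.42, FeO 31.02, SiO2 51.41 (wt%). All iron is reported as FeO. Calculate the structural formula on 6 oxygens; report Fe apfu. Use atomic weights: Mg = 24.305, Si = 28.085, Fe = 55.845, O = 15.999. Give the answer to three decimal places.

MgO: 17.42/40.304 = 0.43222 mol → 0.43222 mol Mg, 0.43222 mol O.
FeO: 31.02/71.844 = 0.43177 mol → 0.43177 mol Fe, 0.43177 mol O.
SiO2: 51.41/60.083 = 0.85565 mol → 0.85565 mol Si, 1.71130 mol O.
Total oxygen = 2.57529 mol. Normalization factor = 6/2.57529 = 2.32983.
Fe per 6 O = 0.43177 × 2.32983 = 1.006.

1.006 Fe apfu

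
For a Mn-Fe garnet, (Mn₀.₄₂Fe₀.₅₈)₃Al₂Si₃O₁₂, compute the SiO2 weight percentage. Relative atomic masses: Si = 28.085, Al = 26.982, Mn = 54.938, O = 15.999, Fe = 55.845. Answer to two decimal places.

Formula mass = 496.599 g/mol.
3 Si → 3.0000 mol SiO2 per formula unit; M(SiO2) = 60.083, so SiO2 mass = 180.249 g.
180.249/496.599 × 100 = 36.30 wt%.

36.30 wt%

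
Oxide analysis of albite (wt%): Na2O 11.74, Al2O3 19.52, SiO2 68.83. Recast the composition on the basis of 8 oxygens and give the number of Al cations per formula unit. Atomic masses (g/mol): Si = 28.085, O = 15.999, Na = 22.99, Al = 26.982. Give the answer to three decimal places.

1.003 Al apfu

11.74 wt% Na2O ÷ 61.979 g/mol = 0.18942 mol, giving 0.37884 Na and 0.18942 O.
19.52 wt% Al2O3 ÷ 101.961 g/mol = 0.19145 mol, giving 0.38290 Al and 0.57435 O.
68.83 wt% SiO2 ÷ 60.083 g/mol = 1.14558 mol, giving 1.14558 Si and 2.29116 O.
Oxygen sums to 3.05493; scaling by 8/3.05493 = 2.61872 puts the formula on 8 O.
Al: 0.38290 × 2.61872 = 1.003 atoms per formula unit.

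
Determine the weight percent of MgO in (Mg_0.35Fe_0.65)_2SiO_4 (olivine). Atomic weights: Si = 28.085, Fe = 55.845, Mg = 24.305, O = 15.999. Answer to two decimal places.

15.53 wt%

M((Mg_0.35Fe_0.65)_2SiO_4) = 181.693 g/mol; M(MgO) = 40.304 g/mol.
Moles MgO per formula unit = 0.70 Mg ÷ 1 = 0.7000.
MgO fraction = (0.7000 × 40.304) / 181.693 = 28.213/181.693 = 0.1553.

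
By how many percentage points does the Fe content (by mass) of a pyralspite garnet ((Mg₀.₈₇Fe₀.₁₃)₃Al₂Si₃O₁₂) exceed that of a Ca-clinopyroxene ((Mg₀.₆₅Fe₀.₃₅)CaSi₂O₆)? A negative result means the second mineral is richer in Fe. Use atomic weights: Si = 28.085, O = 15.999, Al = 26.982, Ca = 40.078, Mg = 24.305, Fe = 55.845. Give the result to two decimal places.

M((Mg₀.₈₇Fe₀.₁₃)₃Al₂Si₃O₁₂) = 415.423 g/mol, so wt% Fe = 21.780/415.423 × 100 = 5.24%.
M((Mg₀.₆₅Fe₀.₃₅)CaSi₂O₆) = 227.586 g/mol, so wt% Fe = 19.546/227.586 × 100 = 8.59%.
5.24 − 8.59 = -3.35 pp.

-3.35 percentage points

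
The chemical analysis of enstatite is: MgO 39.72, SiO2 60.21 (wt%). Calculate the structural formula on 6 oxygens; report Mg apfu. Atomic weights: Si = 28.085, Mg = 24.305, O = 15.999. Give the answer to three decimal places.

1.978 Mg apfu

MgO (M=40.304): mol = 0.98551; Mg = 0.98551, O = 0.98551.
SiO2 (M=60.083): mol = 1.00211; Si = 1.00211, O = 2.00422.
ΣO = 2.98973; factor = 6/ΣO = 2.00687.
Mg apfu = 0.98551 × 2.00687 = 1.978.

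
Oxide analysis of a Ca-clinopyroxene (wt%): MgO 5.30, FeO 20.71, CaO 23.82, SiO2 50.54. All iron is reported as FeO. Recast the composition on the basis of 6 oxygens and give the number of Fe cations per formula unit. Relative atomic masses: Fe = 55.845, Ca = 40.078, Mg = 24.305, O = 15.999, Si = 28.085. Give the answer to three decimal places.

MgO (M=40.304): mol = 0.13150; Mg = 0.13150, O = 0.13150.
FeO (M=71.844): mol = 0.28826; Fe = 0.28826, O = 0.28826.
CaO (M=56.077): mol = 0.42477; Ca = 0.42477, O = 0.42477.
SiO2 (M=60.083): mol = 0.84117; Si = 0.84117, O = 1.68234.
ΣO = 2.52687; factor = 6/ΣO = 2.37448.
Fe apfu = 0.28826 × 2.37448 = 0.684.

0.684 Fe apfu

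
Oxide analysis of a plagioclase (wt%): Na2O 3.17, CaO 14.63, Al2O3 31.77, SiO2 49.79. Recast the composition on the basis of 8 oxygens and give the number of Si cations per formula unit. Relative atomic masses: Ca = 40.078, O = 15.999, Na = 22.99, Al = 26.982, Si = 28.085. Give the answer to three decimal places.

3.17 wt% Na2O ÷ 61.979 g/mol = 0.05115 mol, giving 0.10230 Na and 0.05115 O.
14.63 wt% CaO ÷ 56.077 g/mol = 0.26089 mol, giving 0.26089 Ca and 0.26089 O.
31.77 wt% Al2O3 ÷ 101.961 g/mol = 0.31159 mol, giving 0.62318 Al and 0.93477 O.
49.79 wt% SiO2 ÷ 60.083 g/mol = 0.82869 mol, giving 0.82869 Si and 1.65738 O.
Oxygen sums to 2.90419; scaling by 8/2.90419 = 2.75464 puts the formula on 8 O.
Si: 0.82869 × 2.75464 = 2.283 atoms per formula unit.

2.283 Si apfu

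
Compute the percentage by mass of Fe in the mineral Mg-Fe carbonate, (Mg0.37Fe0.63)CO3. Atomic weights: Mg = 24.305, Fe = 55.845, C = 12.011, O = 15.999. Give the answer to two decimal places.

33.77 wt%

Formula mass = 0.37×24.305 + 0.63×55.845 + 1×12.011 + 3×15.999 = 104.183 g/mol, of which 35.182 g is Fe.
So Fe makes up 35.182/104.183 = 0.3377 of the mass, i.e. 33.77%.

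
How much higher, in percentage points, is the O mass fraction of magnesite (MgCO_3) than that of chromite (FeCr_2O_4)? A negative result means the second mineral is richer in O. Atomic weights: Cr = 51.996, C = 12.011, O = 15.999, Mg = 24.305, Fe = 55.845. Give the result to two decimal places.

28.34 percentage points

First mineral: 47.997 g O in 84.313 g formula = 56.93 wt% O.
Second mineral: 63.996 g O in 223.833 g formula = 28.59 wt% O.
56.93% − 28.59% gives a difference of 28.34 percentage points.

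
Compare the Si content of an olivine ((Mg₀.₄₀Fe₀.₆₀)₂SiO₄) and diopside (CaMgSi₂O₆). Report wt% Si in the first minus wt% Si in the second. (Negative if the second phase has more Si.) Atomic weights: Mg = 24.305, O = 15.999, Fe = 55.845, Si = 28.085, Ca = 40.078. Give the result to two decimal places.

Si in (Mg₀.₄₀Fe₀.₆₀)₂SiO₄: molar mass 178.539 g/mol; 1×28.085 = 28.085 g → 15.73 wt%.
Si in CaMgSi₂O₆: molar mass 216.547 g/mol; 2×28.085 = 56.170 g → 25.94 wt%.
Difference = 15.73 − 25.94 = -10.21 percentage points.

-10.21 percentage points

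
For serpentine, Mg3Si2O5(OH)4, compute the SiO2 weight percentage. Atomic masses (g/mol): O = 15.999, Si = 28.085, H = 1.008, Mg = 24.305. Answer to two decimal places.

Molar mass of Mg3Si2O5(OH)4 = 3×24.305 + 2×28.085 + 9×15.999 + 4×1.008 = 277.108 g/mol.
Each formula unit contains 2 Si, equivalent to 2/1 = 2.0000 mol SiO2.
M(SiO2) = 1×28.085 + 2×15.999 = 60.083 g/mol.
Mass of SiO2 per formula unit = 2.0000 × 60.083 = 120.166 g.
SiO2 wt% = 120.166 / 277.108 × 100 = 43.36%.

43.36 wt%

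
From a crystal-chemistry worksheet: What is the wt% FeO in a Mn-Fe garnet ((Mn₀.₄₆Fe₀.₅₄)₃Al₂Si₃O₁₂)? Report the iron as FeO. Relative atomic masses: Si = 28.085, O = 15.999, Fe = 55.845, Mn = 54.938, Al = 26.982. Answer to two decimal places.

23.44 wt%

M((Mn₀.₄₆Fe₀.₅₄)₃Al₂Si₃O₁₂) = 496.490 g/mol; M(FeO) = 71.844 g/mol.
Moles FeO per formula unit = 1.62 Fe ÷ 1 = 1.6200.
FeO fraction = (1.6200 × 71.844) / 496.490 = 116.387/496.490 = 0.2344.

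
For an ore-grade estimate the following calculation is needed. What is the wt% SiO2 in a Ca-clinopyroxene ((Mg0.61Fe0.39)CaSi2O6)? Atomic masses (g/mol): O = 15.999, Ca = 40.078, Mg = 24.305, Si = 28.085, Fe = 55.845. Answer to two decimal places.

Molar mass of (Mg0.61Fe0.39)CaSi2O6 = 0.61×24.305 + 0.39×55.845 + 1×40.078 + 2×28.085 + 6×15.999 = 228.848 g/mol.
Each formula unit contains 2 Si, equivalent to 2/1 = 2.0000 mol SiO2.
M(SiO2) = 1×28.085 + 2×15.999 = 60.083 g/mol.
Mass of SiO2 per formula unit = 2.0000 × 60.083 = 120.166 g.
SiO2 wt% = 120.166 / 228.848 × 100 = 52.51%.

52.51 wt%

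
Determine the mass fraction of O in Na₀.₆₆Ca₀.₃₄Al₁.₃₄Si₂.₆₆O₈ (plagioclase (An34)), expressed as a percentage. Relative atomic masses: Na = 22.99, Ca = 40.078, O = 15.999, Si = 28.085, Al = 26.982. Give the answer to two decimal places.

Molar mass of Na₀.₆₆Ca₀.₃₄Al₁.₃₄Si₂.₆₆O₈: 0.66*22.99 + 0.34*40.078 + 1.34*26.982 + 2.66*28.085 + 8*15.999 = 267.654 g/mol.
Mass of O per formula unit: 8 × 15.999 = 127.992 g.
Weight fraction O = 127.992 / 267.654 = 0.4782.

47.82 weight percent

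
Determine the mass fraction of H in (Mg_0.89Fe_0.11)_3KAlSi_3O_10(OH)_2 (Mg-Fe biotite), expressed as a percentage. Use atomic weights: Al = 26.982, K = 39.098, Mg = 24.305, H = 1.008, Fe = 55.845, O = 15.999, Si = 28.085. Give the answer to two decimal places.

Molar mass of (Mg_0.89Fe_0.11)_3KAlSi_3O_10(OH)_2: 2.67*24.305 + 0.33*55.845 + 1*39.098 + 1*26.982 + 3*28.085 + 12*15.999 + 2*1.008 = 427.662 g/mol.
Mass of H per formula unit: 2 × 1.008 = 2.016 g.
Weight fraction H = 2.016 / 427.662 = 0.0047.

0.47 weight percent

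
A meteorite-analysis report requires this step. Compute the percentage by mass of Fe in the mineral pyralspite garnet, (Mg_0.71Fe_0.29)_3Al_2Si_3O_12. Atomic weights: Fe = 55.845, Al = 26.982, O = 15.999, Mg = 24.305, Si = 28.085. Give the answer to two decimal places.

M((Mg_0.71Fe_0.29)_3Al_2Si_3O_12) = 430.562 g/mol.
Fe contributes 0.87 × 55.845 = 48.585 g per mole.
48.585/430.562 = 0.1128 → 11.28%.

11.28 weight percent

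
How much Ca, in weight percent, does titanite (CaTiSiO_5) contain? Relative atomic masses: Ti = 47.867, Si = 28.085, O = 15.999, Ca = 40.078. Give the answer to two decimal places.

20.45 weight percent

M(CaTiSiO_5) = 196.025 g/mol.
Ca contributes 1 × 40.078 = 40.078 g per mole.
40.078/196.025 = 0.2045 → 20.45%.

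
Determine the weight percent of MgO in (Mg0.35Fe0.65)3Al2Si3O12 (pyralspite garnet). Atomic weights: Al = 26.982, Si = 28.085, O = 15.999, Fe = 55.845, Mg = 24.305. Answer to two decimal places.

M((Mg0.35Fe0.65)3Al2Si3O12) = 464.625 g/mol; M(MgO) = 40.304 g/mol.
Moles MgO per formula unit = 1.05 Mg ÷ 1 = 1.0500.
MgO fraction = (1.0500 × 40.304) / 464.625 = 42.319/464.625 = 0.0911.

9.11 wt%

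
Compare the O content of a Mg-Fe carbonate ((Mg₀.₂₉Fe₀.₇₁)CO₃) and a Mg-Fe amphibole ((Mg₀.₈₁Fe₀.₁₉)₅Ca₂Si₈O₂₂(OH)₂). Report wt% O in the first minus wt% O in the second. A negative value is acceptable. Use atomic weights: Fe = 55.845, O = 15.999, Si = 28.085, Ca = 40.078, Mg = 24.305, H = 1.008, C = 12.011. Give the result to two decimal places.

-0.61 percentage points

M((Mg₀.₂₉Fe₀.₇₁)CO₃) = 106.706 g/mol, so wt% O = 47.997/106.706 × 100 = 44.98%.
M((Mg₀.₈₁Fe₀.₁₉)₅Ca₂Si₈O₂₂(OH)₂) = 842.316 g/mol, so wt% O = 383.976/842.316 × 100 = 45.59%.
44.98 − 45.59 = -0.61 pp.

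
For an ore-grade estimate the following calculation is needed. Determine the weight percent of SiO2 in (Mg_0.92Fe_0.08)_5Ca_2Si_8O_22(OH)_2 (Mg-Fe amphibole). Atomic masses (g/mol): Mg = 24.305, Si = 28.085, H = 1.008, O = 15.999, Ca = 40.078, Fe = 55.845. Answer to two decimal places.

58.26 wt%

Formula mass = 824.969 g/mol.
8 Si → 8.0000 mol SiO2 per formula unit; M(SiO2) = 60.083, so SiO2 mass = 480.664 g.
480.664/824.969 × 100 = 58.26 wt%.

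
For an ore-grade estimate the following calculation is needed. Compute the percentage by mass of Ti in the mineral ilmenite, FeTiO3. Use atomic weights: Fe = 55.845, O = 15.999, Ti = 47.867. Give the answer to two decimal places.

Molar mass of FeTiO3: 1×55.845 + 1×47.867 + 3×15.999 = 151.709 g/mol.
Mass of Ti per formula unit: 1 × 47.867 = 47.867 g.
Weight fraction Ti = 47.867 / 151.709 = 0.3155.

31.55 wt%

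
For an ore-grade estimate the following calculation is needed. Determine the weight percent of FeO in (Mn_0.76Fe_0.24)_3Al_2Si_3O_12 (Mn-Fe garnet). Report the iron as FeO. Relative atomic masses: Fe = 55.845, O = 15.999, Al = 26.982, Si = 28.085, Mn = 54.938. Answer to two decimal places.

10.44 wt%

Molar mass of (Mn_0.76Fe_0.24)_3Al_2Si_3O_12 = 2.28×54.938 + 0.72×55.845 + 2×26.982 + 3×28.085 + 12×15.999 = 495.674 g/mol.
Each formula unit contains 0.72 Fe, equivalent to 0.72/1 = 0.7200 mol FeO.
M(FeO) = 1×55.845 + 1×15.999 = 71.844 g/mol.
Mass of FeO per formula unit = 0.7200 × 71.844 = 51.728 g.
FeO wt% = 51.728 / 495.674 × 100 = 10.44%.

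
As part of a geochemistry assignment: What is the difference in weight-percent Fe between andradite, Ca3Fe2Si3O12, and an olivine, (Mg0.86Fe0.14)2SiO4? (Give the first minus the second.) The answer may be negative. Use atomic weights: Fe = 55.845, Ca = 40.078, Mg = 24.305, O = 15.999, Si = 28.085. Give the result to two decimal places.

11.52 percentage points

Fe in Ca3Fe2Si3O12: molar mass 508.167 g/mol; 2×55.845 = 111.690 g → 21.98 wt%.
Fe in (Mg0.86Fe0.14)2SiO4: molar mass 149.522 g/mol; 0.28×55.845 = 15.637 g → 10.46 wt%.
Difference = 21.98 − 10.46 = 11.52 percentage points.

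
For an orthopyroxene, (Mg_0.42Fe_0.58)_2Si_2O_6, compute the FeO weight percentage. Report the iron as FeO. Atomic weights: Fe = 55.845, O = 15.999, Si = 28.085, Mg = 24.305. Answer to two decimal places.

Molar mass of (Mg_0.42Fe_0.58)_2Si_2O_6 = 0.84×24.305 + 1.16×55.845 + 2×28.085 + 6×15.999 = 237.360 g/mol.
Each formula unit contains 1.16 Fe, equivalent to 1.16/1 = 1.1600 mol FeO.
M(FeO) = 1×55.845 + 1×15.999 = 71.844 g/mol.
Mass of FeO per formula unit = 1.1600 × 71.844 = 83.339 g.
FeO wt% = 83.339 / 237.360 × 100 = 35.11%.

35.11 wt%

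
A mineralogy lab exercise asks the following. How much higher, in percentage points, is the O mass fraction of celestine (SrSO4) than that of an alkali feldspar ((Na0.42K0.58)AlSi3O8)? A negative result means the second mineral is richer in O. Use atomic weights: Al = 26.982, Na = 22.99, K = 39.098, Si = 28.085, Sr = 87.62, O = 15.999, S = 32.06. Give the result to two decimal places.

-12.29 percentage points

M(SrSO4) = 183.676 g/mol, so wt% O = 63.996/183.676 × 100 = 34.84%.
M((Na0.42K0.58)AlSi3O8) = 271.562 g/mol, so wt% O = 127.992/271.562 × 100 = 47.13%.
34.84 − 47.13 = -12.29 pp.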